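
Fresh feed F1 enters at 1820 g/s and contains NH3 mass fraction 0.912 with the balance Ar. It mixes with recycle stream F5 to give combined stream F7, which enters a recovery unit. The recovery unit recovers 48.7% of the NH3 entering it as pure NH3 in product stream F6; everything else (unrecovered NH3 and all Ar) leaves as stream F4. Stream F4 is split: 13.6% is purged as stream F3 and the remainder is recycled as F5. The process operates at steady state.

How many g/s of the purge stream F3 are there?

Ar enters only via F1 and leaves only via the purge: 1820×0.088 = 0.136×(Ar in F4), and the recovery unit passes all Ar, so Ar in F7 = Ar in F4 = 1177.6 g/s.
NH3 in F7: m_A = 1820×0.912 + (1−0.136)·(1−0.487)·m_A, so m_A = 1659.8/0.5568 = 2981.2 g/s.
F4 = (1−0.487)×2981.2 + 1177.6 = 2707 g/s.
Purge F3 = 0.136×2707 = 368.15 g/s.

368.2 g/s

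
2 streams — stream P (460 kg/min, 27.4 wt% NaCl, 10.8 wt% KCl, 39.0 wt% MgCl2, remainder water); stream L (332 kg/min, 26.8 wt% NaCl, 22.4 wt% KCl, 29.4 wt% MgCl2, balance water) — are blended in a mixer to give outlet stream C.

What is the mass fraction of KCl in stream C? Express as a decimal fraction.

Total flow out = 460 + 332 = 792 kg/min.
KCl in = 460×0.108 + 332×0.224 = 124.05 kg/min.
KCl mass fraction in C = 124.05/792 = 0.157.

0.157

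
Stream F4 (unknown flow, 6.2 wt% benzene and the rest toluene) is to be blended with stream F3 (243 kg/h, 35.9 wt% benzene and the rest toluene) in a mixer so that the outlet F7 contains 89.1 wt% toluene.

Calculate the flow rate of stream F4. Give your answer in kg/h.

Let F4 be the unknown flow. Total out = 243 + F4.
toluene balance: 155.76 + 0.938·F4 = 0.891·(243 + F4)
(0.938 − 0.891)·F4 = 0.891×243 − 155.76 = 60.75
F4 = 60.75 / 0.047 = 1292.6 kg/h

1293 kg/h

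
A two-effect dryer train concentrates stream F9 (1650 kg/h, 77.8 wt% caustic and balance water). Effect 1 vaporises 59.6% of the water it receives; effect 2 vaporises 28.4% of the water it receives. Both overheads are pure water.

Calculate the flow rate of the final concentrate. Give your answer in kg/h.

1390 kg/h

water in feed = 1650×0.222 = 366.3 kg/h.
After stage 1: water left = (1−0.596)×366.3 = 147.99; stream total = 1431.7 kg/h.
After stage 2: water left = (1−0.284)×147.99 = 105.96; final concentrate = 1389.7 kg/h.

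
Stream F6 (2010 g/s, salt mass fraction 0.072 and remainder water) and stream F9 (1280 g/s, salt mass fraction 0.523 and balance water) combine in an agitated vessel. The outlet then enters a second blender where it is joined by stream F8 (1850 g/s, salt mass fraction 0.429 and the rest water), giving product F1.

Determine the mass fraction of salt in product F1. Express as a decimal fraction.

0.313

Overall, product flow = 5140 g/s.
salt in = 2010×0.072 + 1280×0.523 + 1850×0.429 = 1607.8 g/s.
salt fraction in F1 = 0.313.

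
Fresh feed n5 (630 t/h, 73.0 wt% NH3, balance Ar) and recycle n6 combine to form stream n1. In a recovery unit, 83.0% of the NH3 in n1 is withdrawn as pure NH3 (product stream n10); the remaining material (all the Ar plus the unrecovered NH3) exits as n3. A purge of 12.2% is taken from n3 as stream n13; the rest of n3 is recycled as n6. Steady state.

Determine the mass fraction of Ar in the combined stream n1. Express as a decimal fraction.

Ar enters only via n5 and leaves only via the purge: 630×0.270 = 0.122×(Ar in n3), and the recovery unit passes all Ar, so Ar in n1 = Ar in n3 = 1394.3 t/h.
NH3 in n1: m_A = 630×0.730 + (1−0.122)·(1−0.830)·m_A, so m_A = 459.9/0.8507 = 540.59 t/h.
n1 = 540.59 + 1394.3 = 1934.9 t/h.
Ar fraction in n1 = 1394.3/1934.9 = 0.7206.

0.7206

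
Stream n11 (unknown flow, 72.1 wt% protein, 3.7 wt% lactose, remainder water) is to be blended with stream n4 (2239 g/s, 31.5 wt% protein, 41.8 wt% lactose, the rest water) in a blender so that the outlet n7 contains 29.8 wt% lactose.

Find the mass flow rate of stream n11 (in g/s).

1029 g/s

Let n11 be the unknown flow. Total out = 2239 + n11.
lactose balance: 935.9 + 0.037·n11 = 0.298·(2239 + n11)
(0.037 − 0.298)·n11 = 0.298×2239 − 935.9 = -268.68
n11 = -268.68 / -0.261 = 1029.4 g/s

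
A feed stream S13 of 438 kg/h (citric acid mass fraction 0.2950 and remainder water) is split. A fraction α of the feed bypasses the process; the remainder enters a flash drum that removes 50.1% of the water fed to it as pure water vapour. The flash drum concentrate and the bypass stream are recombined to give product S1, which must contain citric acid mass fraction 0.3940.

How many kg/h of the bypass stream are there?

126.4 kg/h

All 438×0.295 = 129.21 kg/h of citric acid reaches S1, so S1 = 129.21/0.394 = 327.94 kg/h and vapour = 110.06 kg/h.
The evaporator receives (1−α)·438 of feed at 0.705 water and removes 0.501 of that water:
0.501×0.705×(1−α)×438 = 110.06
(1−α) = 110.06/154.7 = 0.7114;  α = 0.2886.
Bypass flow = 0.2886×438 = 126.41 kg/h.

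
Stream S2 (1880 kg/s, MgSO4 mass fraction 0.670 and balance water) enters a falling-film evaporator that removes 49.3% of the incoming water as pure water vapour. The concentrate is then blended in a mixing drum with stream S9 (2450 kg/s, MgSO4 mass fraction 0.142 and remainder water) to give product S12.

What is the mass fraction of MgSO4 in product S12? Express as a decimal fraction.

0.399

Vapour removed = 0.493×0.330×1880 = 305.86 kg/s; concentrate = 1574.1 kg/s.
MgSO4 reaching the mixer = 1259.6 (from concentrate) + 2450×0.142 = 1607.5 kg/s.
Product flow = 1574.1 + 2450 = 4024.1 kg/s; MgSO4 fraction = 0.399.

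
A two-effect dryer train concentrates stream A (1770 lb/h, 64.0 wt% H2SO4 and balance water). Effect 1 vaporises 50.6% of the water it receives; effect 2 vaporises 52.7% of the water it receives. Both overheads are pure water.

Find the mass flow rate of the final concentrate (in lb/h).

1282 lb/h

water in feed = 1770×0.360 = 637.2 lb/h.
After stage 1: water left = (1−0.506)×637.2 = 314.78; stream total = 1447.6 lb/h.
After stage 2: water left = (1−0.527)×314.78 = 148.89; final concentrate = 1281.7 lb/h.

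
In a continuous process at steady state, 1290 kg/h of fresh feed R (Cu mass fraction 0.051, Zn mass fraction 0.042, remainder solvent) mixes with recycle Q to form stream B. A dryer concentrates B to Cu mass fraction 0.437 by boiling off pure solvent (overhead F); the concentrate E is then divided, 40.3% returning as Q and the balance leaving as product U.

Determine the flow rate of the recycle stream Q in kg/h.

101.6 kg/h

Overall Cu balance (none leaves overhead): Cu in fresh feed = Cu in product, i.e. 1290×0.051 = (1−0.403)·E·0.437.
E = 65.79/(0.437×0.597) = 252.18 kg/h.
Recycle Q = 0.403×252.18 = 101.63 kg/h.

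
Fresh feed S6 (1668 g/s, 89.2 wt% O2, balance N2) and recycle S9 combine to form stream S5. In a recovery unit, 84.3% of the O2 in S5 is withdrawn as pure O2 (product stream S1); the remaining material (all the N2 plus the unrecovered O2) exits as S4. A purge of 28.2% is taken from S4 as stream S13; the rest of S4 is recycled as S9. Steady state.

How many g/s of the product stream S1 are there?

1414 g/s

O2 in S5: m_A = 1668×0.892 + (1−0.282)·(1−0.843)·m_A, so m_A = 1487.9/0.8873 = 1676.9 g/s.
Product S1 = 0.843×1676.9 = 1413.6 g/s.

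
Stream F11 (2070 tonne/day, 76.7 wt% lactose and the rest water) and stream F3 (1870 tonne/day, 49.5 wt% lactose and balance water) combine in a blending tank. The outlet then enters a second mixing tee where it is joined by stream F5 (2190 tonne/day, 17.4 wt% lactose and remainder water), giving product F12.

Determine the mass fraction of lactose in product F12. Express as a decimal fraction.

0.472

Overall, product flow = 6130 tonne/day.
lactose in = 2070×0.767 + 1870×0.495 + 2190×0.174 = 2894.4 tonne/day.
lactose fraction in F12 = 0.472.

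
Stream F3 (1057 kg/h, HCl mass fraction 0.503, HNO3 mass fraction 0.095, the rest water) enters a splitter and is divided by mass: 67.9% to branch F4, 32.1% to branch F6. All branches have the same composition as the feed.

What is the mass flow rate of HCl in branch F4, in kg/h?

Branch F4 total = 0.679×1057 = 717.7 kg/h.
HCl in F4 = 0.503×717.7 = 361 kg/h.

361 kg/h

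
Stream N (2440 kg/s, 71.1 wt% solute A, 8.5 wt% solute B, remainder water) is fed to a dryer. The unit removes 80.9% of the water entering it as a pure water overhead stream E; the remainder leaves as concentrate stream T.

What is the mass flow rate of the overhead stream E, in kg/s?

402.7 kg/s

water entering = 2440×0.204 = 497.76 kg/s; overhead removed = 0.809×497.76 = 402.69 kg/s.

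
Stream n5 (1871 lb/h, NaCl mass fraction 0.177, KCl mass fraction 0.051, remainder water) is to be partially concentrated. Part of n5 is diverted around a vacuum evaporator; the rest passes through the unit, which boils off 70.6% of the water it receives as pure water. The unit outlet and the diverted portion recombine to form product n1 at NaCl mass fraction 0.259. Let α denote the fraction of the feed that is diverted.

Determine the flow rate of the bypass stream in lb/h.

All 1871×0.177 = 331.17 lb/h of NaCl reaches n1, so n1 = 331.17/0.259 = 1278.6 lb/h and vapour = 592.36 lb/h.
The evaporator receives (1−α)·1871 of feed at 0.772 water and removes 0.706 of that water:
0.706×0.772×(1−α)×1871 = 592.36
(1−α) = 592.36/1019.8 = 0.5809;  α = 0.4191.
Bypass flow = 0.4191×1871 = 784.16 lb/h.

784.2 lb/h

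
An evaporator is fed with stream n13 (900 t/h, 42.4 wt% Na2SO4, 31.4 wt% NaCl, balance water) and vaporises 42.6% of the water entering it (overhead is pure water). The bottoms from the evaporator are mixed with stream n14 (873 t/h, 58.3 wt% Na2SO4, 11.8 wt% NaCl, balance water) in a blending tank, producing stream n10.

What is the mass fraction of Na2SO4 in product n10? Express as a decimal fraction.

0.532

Vapour removed = 0.426×0.262×900 = 100.45 t/h; concentrate = 799.55 t/h.
Na2SO4 reaching the mixer = 381.6 (from concentrate) + 873×0.583 = 890.56 t/h.
Product flow = 799.55 + 873 = 1672.5 t/h; Na2SO4 fraction = 0.532.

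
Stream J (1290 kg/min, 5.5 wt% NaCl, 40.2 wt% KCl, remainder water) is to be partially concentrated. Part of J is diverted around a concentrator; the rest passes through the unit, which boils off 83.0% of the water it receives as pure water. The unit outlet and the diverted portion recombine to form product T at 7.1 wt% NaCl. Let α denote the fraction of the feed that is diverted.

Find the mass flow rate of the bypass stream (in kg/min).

All 1290×0.055 = 70.95 kg/min of NaCl reaches T, so T = 70.95/0.071 = 999.3 kg/min and vapour = 290.7 kg/min.
The evaporator receives (1−α)·1290 of feed at 0.543 water and removes 0.830 of that water:
0.830×0.543×(1−α)×1290 = 290.7
(1−α) = 290.7/581.39 = 0.5000;  α = 0.5000.
Bypass flow = 0.5000×1290 = 644.98 kg/min.

645 kg/min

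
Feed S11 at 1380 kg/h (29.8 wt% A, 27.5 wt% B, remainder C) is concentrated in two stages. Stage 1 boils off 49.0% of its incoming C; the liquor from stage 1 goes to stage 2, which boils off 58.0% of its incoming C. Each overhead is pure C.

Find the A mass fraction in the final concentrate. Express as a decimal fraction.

C in feed = 1380×0.427 = 589.26 kg/h.
After stage 1: C left = (1−0.490)×589.26 = 300.52; stream total = 1091.3 kg/h.
After stage 2: C left = (1−0.580)×300.52 = 126.22; final concentrate = 916.96 kg/h.
A fraction = 411.24/916.96 = 0.448.

0.448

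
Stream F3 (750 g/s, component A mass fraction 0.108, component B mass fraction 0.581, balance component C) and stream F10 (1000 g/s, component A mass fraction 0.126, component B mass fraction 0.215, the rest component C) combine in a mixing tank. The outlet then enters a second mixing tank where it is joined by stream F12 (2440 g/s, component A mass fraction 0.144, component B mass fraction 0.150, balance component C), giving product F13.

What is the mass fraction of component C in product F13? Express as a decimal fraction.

0.624

Overall, product flow = 4190 g/s.
component C in = 750×0.311 + 1000×0.659 + 2440×0.706 = 2614.9 g/s.
component C fraction in F13 = 0.624.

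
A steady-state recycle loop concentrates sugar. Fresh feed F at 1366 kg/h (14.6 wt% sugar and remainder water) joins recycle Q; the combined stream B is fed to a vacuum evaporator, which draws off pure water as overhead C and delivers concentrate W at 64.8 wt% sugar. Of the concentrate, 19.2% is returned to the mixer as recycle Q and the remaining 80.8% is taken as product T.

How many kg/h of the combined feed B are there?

1439 kg/h

Overall sugar balance (none leaves overhead): sugar in fresh feed = sugar in product, i.e. 1366×0.146 = (1−0.192)·W·0.648.
W = 199.44/(0.648×0.808) = 380.91 kg/h.
Recycle Q = 0.192×380.91 = 73.134 kg/h.
Combined feed B = 1366 + 73.134 = 1439.1 kg/h.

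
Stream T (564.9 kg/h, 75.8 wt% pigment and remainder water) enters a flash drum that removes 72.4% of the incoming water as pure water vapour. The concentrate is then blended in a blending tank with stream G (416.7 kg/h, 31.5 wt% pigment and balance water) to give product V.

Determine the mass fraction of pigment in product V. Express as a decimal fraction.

Vapour removed = 0.724×0.242×564.9 = 98.975 kg/h; concentrate = 465.93 kg/h.
pigment reaching the mixer = 428.19 (from concentrate) + 416.7×0.315 = 559.45 kg/h.
Product flow = 465.93 + 416.7 = 882.63 kg/h; pigment fraction = 0.634.

0.634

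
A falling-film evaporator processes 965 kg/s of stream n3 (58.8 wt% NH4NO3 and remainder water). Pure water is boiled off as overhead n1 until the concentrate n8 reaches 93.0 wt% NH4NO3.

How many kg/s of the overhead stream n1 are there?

354.9 kg/s

NH4NO3 is conserved: 965×0.588 = 567.42 kg/s all reports to the concentrate.
Concentrate = 567.42/(target fraction) = 610.13 kg/s.
Overhead = 965 − 610.13 = 354.87 kg/s.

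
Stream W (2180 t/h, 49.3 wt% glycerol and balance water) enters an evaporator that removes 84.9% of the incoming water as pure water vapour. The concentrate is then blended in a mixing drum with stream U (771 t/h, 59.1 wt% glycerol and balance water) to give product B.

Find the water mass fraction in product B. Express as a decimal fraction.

Vapour removed = 0.849×0.507×2180 = 938.37 t/h; concentrate = 1241.6 t/h.
water reaching the mixer = 166.89 (from concentrate) + 771×0.409 = 482.23 t/h.
Product flow = 1241.6 + 771 = 2012.6 t/h; water fraction = 0.2396.

0.2396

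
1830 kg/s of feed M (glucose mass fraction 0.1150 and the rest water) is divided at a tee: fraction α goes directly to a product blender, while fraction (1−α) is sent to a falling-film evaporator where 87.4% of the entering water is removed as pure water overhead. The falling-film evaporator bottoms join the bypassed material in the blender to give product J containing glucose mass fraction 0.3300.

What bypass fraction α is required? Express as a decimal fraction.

0.158

All 1830×0.115 = 210.45 kg/s of glucose reaches J, so J = 210.45/0.330 = 637.73 kg/s and vapour = 1192.3 kg/s.
The evaporator receives (1−α)·1830 of feed at 0.885 water and removes 0.874 of that water:
0.874×0.885×(1−α)×1830 = 1192.3
(1−α) = 1192.3/1415.5 = 0.8423;  α = 0.1577.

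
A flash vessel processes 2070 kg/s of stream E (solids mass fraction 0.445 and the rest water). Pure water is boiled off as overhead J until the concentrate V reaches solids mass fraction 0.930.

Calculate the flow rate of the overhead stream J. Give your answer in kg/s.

1080 kg/s

solids is conserved: 2070×0.445 = 921.15 kg/s all reports to the concentrate.
Concentrate = 921.15/(target fraction) = 990.48 kg/s.
Overhead = 2070 − 990.48 = 1079.5 kg/s.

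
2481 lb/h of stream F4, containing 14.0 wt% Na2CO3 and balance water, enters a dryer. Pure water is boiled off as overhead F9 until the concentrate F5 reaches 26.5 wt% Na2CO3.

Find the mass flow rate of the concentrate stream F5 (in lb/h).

1311 lb/h

Na2CO3 is conserved: 2481×0.140 = 347.34 lb/h all reports to the concentrate.
Concentrate = 347.34/(target fraction) = 1310.7 lb/h.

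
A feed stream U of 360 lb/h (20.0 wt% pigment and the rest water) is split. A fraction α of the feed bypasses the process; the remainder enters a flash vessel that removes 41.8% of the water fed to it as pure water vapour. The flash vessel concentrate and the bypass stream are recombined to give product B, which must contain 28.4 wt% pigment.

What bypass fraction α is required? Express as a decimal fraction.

All 360×0.200 = 72 lb/h of pigment reaches B, so B = 72/0.284 = 253.52 lb/h and vapour = 106.48 lb/h.
The evaporator receives (1−α)·360 of feed at 0.800 water and removes 0.418 of that water:
0.418×0.800×(1−α)×360 = 106.48
(1−α) = 106.48/120.38 = 0.8845;  α = 0.1155.

0.116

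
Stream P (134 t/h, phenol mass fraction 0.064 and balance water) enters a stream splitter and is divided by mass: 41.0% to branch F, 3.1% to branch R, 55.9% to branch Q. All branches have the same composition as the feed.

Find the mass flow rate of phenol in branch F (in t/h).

3.516 t/h

Branch F total = 0.410×134 = 54.94 t/h.
phenol in F = 0.064×54.94 = 3.5162 t/h.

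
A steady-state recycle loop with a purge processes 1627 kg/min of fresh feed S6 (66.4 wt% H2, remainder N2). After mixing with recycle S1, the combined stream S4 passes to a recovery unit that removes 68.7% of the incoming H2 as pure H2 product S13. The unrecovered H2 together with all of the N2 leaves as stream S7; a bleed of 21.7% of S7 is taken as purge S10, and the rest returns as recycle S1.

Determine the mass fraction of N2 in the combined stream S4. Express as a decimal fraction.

0.638

N2 enters only via S6 and leaves only via the purge: 1627×0.336 = 0.217×(N2 in S7), and the recovery unit passes all N2, so N2 in S4 = N2 in S7 = 2519.2 kg/min.
H2 in S4: m_A = 1627×0.664 + (1−0.217)·(1−0.687)·m_A, so m_A = 1080.3/0.7549 = 1431 kg/min.
S4 = 1431 + 2519.2 = 3950.3 kg/min.
N2 fraction in S4 = 2519.2/3950.3 = 0.638.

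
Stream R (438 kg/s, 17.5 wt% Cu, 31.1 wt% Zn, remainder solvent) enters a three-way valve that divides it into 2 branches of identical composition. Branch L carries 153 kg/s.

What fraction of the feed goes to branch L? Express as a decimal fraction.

0.349

Fraction to L = 153/438 = 0.3493.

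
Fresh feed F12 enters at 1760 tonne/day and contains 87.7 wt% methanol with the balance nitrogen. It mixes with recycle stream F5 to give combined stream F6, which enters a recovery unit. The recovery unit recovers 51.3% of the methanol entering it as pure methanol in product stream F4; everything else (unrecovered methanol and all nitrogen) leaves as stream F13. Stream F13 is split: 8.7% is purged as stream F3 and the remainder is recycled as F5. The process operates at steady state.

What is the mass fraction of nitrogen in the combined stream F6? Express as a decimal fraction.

nitrogen enters only via F12 and leaves only via the purge: 1760×0.123 = 0.087×(nitrogen in F13), and the recovery unit passes all nitrogen, so nitrogen in F6 = nitrogen in F13 = 2488.3 tonne/day.
methanol in F6: m_A = 1760×0.877 + (1−0.087)·(1−0.513)·m_A, so m_A = 1543.5/0.5554 = 2779.3 tonne/day.
F6 = 2779.3 + 2488.3 = 5267.5 tonne/day.
nitrogen fraction in F6 = 2488.3/5267.5 = 0.472.

0.472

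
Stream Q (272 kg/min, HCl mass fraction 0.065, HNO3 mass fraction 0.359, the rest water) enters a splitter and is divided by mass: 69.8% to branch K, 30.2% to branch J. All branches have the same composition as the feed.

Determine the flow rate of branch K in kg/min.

Branch K flow = 0.698×272 = 189.86 kg/min.

189.9 kg/min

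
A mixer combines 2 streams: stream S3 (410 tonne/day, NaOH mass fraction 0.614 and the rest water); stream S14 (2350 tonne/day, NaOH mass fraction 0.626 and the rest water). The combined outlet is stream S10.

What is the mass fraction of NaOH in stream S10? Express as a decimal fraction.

Total flow out = 410 + 2350 = 2760 tonne/day.
NaOH in = 410×0.614 + 2350×0.626 = 1722.8 tonne/day.
NaOH mass fraction in S10 = 1722.8/2760 = 0.624.

0.624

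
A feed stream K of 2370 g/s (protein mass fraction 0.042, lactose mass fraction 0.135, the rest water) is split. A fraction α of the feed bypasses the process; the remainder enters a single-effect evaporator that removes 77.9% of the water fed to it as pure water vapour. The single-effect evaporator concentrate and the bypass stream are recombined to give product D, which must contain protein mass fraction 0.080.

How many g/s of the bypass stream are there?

614.1 g/s

All 2370×0.042 = 99.54 g/s of protein reaches D, so D = 99.54/0.080 = 1244.2 g/s and vapour = 1125.8 g/s.
The evaporator receives (1−α)·2370 of feed at 0.823 water and removes 0.779 of that water:
0.779×0.823×(1−α)×2370 = 1125.8
(1−α) = 1125.8/1519.4 = 0.7409;  α = 0.2591.
Bypass flow = 0.2591×2370 = 614.08 g/s.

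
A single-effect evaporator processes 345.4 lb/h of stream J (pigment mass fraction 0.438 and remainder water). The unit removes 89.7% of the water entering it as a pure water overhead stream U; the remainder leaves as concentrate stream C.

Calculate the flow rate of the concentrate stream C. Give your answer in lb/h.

171.3 lb/h

water entering = 345.4×0.562 = 194.11 lb/h; overhead removed = 0.897×194.11 = 174.12 lb/h.
Concentrate = 345.4 − 174.12 = 171.28 lb/h.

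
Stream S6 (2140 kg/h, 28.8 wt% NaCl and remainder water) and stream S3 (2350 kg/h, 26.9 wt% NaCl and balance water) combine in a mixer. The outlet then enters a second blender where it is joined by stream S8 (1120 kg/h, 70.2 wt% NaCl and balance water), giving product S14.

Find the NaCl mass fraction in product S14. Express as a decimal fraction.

Overall, product flow = 5610 kg/h.
NaCl in = 2140×0.288 + 2350×0.269 + 1120×0.702 = 2034.7 kg/h.
NaCl fraction in S14 = 0.363.

0.363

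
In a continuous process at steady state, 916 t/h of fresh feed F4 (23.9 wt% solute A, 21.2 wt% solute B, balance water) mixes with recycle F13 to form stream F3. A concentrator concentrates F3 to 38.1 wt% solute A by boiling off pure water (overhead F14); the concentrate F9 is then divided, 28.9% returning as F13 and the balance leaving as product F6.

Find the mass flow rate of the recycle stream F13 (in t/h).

233.6 t/h

Overall solute A balance (none leaves overhead): solute A in fresh feed = solute A in product, i.e. 916×0.239 = (1−0.289)·F9·0.381.
F9 = 218.92/(0.381×0.711) = 808.16 t/h.
Recycle F13 = 0.289×808.16 = 233.56 t/h.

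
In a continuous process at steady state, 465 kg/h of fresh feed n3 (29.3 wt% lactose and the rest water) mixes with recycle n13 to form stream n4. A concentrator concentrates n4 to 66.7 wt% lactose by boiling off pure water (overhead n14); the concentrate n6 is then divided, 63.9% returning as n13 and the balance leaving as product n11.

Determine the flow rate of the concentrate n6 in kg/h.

Overall lactose balance (none leaves overhead): lactose in fresh feed = lactose in product, i.e. 465×0.293 = (1−0.639)·n6·0.667.
n6 = 136.25/(0.667×0.361) = 565.83 kg/h.

565.8 kg/h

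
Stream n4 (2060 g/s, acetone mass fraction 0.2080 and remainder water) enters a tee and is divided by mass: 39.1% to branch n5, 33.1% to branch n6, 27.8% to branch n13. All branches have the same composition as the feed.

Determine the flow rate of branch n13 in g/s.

572.7 g/s

Branch n13 flow = 0.278×2060 = 572.68 g/s.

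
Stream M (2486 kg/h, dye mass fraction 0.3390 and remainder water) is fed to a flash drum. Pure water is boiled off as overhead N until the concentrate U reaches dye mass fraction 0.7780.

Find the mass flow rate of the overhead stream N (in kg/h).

1403 kg/h

dye is conserved: 2486×0.339 = 842.75 kg/h all reports to the concentrate.
Concentrate = 842.75/(target fraction) = 1083.2 kg/h.
Overhead = 2486 − 1083.2 = 1402.8 kg/h.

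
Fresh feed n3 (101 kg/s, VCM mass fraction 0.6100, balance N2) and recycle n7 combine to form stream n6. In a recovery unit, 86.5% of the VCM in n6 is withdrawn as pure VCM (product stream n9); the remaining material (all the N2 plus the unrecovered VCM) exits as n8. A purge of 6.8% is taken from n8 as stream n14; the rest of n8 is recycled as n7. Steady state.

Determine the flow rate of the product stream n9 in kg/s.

VCM in n6: m_A = 101×0.610 + (1−0.068)·(1−0.865)·m_A, so m_A = 61.61/0.8742 = 70.477 kg/s.
Product n9 = 0.865×70.477 = 60.963 kg/s.

60.96 kg/s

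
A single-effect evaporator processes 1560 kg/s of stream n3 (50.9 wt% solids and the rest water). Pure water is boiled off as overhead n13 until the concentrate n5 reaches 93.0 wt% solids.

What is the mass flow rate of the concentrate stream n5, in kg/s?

853.8 kg/s

solids is conserved: 1560×0.509 = 794.04 kg/s all reports to the concentrate.
Concentrate = 794.04/(target fraction) = 853.81 kg/s.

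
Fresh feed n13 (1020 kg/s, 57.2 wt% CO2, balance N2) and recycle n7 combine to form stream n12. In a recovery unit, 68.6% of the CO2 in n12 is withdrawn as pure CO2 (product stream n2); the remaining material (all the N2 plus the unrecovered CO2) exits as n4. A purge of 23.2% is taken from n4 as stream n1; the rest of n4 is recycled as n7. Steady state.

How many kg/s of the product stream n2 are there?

527.4 kg/s

CO2 in n12: m_A = 1020×0.572 + (1−0.232)·(1−0.686)·m_A, so m_A = 583.44/0.7588 = 768.85 kg/s.
Product n2 = 0.686×768.85 = 527.43 kg/s.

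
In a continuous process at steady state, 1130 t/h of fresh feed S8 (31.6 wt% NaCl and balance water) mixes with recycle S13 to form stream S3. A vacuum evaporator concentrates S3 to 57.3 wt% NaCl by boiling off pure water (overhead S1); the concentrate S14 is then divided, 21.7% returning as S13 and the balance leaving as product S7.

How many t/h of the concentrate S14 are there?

Overall NaCl balance (none leaves overhead): NaCl in fresh feed = NaCl in product, i.e. 1130×0.316 = (1−0.217)·S14·0.573.
S14 = 357.08/(0.573×0.783) = 795.88 t/h.

795.9 t/h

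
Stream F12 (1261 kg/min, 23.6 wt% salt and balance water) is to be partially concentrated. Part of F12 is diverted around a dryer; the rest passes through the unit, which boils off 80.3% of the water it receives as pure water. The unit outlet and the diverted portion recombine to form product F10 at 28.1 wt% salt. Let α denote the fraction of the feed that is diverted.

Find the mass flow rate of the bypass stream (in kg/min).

All 1261×0.236 = 297.6 kg/min of salt reaches F10, so F10 = 297.6/0.281 = 1059.1 kg/min and vapour = 201.94 kg/min.
The evaporator receives (1−α)·1261 of feed at 0.764 water and removes 0.803 of that water:
0.803×0.764×(1−α)×1261 = 201.94
(1−α) = 201.94/773.61 = 0.2610;  α = 0.7390.
Bypass flow = 0.7390×1261 = 931.84 kg/min.

931.8 kg/min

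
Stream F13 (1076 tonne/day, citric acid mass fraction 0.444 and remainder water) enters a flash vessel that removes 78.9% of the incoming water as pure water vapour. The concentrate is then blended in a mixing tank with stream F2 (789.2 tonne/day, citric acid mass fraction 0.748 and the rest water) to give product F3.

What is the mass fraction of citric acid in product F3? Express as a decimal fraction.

Vapour removed = 0.789×0.556×1076 = 472.02 tonne/day; concentrate = 603.98 tonne/day.
citric acid reaching the mixer = 477.74 (from concentrate) + 789.2×0.748 = 1068.1 tonne/day.
Product flow = 603.98 + 789.2 = 1393.2 tonne/day; citric acid fraction = 0.767.

0.767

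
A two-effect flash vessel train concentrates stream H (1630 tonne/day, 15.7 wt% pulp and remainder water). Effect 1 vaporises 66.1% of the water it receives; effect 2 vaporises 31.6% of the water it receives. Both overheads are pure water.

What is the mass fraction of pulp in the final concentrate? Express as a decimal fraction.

0.445

water in feed = 1630×0.843 = 1374.1 tonne/day.
After stage 1: water left = (1−0.661)×1374.1 = 465.82; stream total = 721.73 tonne/day.
After stage 2: water left = (1−0.316)×465.82 = 318.62; final concentrate = 574.53 tonne/day.
pulp fraction = 255.91/574.53 = 0.445.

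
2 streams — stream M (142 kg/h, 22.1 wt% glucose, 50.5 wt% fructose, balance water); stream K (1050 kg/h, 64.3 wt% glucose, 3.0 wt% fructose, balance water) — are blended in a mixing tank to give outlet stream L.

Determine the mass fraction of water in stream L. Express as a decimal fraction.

0.3207

Total flow out = 142 + 1050 = 1192 kg/h.
water in = 142×0.274 + 1050×0.327 = 382.26 kg/h.
water mass fraction in L = 382.26/1192 = 0.3207.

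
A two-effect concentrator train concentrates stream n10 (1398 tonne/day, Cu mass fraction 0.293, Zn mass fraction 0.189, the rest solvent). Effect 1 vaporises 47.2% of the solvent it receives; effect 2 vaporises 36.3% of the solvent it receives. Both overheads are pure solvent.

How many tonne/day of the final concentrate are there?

solvent in feed = 1398×0.518 = 724.16 tonne/day.
After stage 1: solvent left = (1−0.472)×724.16 = 382.36; stream total = 1056.2 tonne/day.
After stage 2: solvent left = (1−0.363)×382.36 = 243.56; final concentrate = 917.4 tonne/day.

917.4 tonne/day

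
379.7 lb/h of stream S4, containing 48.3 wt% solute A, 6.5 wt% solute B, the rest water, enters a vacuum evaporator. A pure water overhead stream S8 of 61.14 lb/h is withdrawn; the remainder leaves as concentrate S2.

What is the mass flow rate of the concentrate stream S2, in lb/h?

318.6 lb/h

Concentrate = 379.7 − 61.14 = 318.56 lb/h.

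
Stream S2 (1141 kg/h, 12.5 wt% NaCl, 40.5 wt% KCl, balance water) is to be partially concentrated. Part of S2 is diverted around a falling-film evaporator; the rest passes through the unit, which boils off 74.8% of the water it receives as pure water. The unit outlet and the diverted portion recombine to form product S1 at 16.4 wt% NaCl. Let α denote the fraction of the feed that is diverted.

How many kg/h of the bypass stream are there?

All 1141×0.125 = 142.62 kg/h of NaCl reaches S1, so S1 = 142.62/0.164 = 869.66 kg/h and vapour = 271.34 kg/h.
The evaporator receives (1−α)·1141 of feed at 0.470 water and removes 0.748 of that water:
0.748×0.470×(1−α)×1141 = 271.34
(1−α) = 271.34/401.13 = 0.6764;  α = 0.3236.
Bypass flow = 0.3236×1141 = 369.2 kg/h.

369.2 kg/h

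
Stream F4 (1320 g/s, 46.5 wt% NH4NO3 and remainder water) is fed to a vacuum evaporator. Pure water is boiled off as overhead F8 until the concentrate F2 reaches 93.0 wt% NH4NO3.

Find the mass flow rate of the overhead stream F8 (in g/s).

660 g/s

NH4NO3 is conserved: 1320×0.465 = 613.8 g/s all reports to the concentrate.
Concentrate = 613.8/(target fraction) = 660 g/s.
Overhead = 1320 − 660 = 660 g/s.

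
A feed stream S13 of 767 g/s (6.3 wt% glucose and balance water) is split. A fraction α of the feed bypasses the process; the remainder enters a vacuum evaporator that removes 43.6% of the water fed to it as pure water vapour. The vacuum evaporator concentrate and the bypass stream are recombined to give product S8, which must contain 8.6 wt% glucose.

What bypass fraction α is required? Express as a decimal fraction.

0.345

All 767×0.063 = 48.321 g/s of glucose reaches S8, so S8 = 48.321/0.086 = 561.87 g/s and vapour = 205.13 g/s.
The evaporator receives (1−α)·767 of feed at 0.937 water and removes 0.436 of that water:
0.436×0.937×(1−α)×767 = 205.13
(1−α) = 205.13/313.34 = 0.6546;  α = 0.3454.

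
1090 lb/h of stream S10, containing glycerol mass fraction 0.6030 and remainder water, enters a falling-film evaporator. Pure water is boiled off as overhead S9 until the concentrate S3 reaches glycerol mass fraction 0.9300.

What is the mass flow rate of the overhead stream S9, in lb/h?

383.3 lb/h

glycerol is conserved: 1090×0.603 = 657.27 lb/h all reports to the concentrate.
Concentrate = 657.27/(target fraction) = 706.74 lb/h.
Overhead = 1090 − 706.74 = 383.26 lb/h.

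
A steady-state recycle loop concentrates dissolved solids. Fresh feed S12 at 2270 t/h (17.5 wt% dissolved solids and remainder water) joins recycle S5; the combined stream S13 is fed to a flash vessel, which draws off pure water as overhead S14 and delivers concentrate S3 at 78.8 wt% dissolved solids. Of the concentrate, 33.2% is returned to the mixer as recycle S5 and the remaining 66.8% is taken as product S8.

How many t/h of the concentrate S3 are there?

754.7 t/h

Overall dissolved solids balance (none leaves overhead): dissolved solids in fresh feed = dissolved solids in product, i.e. 2270×0.175 = (1−0.332)·S3·0.788.
S3 = 397.25/(0.788×0.668) = 754.68 t/h.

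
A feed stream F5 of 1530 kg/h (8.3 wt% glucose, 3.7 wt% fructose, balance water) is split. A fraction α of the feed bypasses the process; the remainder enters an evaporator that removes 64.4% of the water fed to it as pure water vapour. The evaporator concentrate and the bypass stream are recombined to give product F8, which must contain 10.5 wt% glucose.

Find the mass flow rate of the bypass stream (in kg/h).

964.3 kg/h

All 1530×0.083 = 126.99 kg/h of glucose reaches F8, so F8 = 126.99/0.105 = 1209.4 kg/h and vapour = 320.57 kg/h.
The evaporator receives (1−α)·1530 of feed at 0.880 water and removes 0.644 of that water:
0.644×0.880×(1−α)×1530 = 320.57
(1−α) = 320.57/867.08 = 0.3697;  α = 0.6303.
Bypass flow = 0.6303×1530 = 964.34 kg/h.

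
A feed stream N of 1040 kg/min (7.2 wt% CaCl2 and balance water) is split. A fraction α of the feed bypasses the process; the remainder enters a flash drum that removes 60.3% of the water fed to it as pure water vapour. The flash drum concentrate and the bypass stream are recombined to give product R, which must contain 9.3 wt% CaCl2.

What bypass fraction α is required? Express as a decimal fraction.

0.596

All 1040×0.072 = 74.88 kg/min of CaCl2 reaches R, so R = 74.88/0.093 = 805.16 kg/min and vapour = 234.84 kg/min.
The evaporator receives (1−α)·1040 of feed at 0.928 water and removes 0.603 of that water:
0.603×0.928×(1−α)×1040 = 234.84
(1−α) = 234.84/581.97 = 0.4035;  α = 0.5965.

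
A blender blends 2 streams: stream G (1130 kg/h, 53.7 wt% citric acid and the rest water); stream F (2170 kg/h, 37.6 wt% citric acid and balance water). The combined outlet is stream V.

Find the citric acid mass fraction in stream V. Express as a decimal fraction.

0.431

Total flow out = 1130 + 2170 = 3300 kg/h.
citric acid in = 1130×0.537 + 2170×0.376 = 1422.7 kg/h.
citric acid mass fraction in V = 1422.7/3300 = 0.431.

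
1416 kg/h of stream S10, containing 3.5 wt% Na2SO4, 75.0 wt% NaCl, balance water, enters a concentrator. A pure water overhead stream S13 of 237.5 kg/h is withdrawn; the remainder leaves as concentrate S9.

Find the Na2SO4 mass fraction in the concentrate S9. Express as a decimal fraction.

Na2SO4 is not removed: 1416×0.035 = 49.56 kg/h of Na2SO4 enters S9.
Concentrate = 1416 − 237.5 = 1178.5 kg/h.
Mass fraction = 49.56/1178.5 = 0.042.

0.042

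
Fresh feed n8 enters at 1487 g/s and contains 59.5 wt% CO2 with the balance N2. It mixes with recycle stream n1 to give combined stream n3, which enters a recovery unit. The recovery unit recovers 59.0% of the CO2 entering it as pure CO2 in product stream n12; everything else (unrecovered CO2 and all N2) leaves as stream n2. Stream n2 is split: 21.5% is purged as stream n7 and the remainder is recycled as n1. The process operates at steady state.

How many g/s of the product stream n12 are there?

769.8 g/s

CO2 in n3: m_A = 1487×0.595 + (1−0.215)·(1−0.590)·m_A, so m_A = 884.76/0.6782 = 1304.7 g/s.
Product n12 = 0.590×1304.7 = 769.76 g/s.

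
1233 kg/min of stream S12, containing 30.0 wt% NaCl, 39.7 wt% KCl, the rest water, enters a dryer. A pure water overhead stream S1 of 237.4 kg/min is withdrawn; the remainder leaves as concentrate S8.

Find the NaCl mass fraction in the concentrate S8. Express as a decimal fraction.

0.372

NaCl is not removed: 1233×0.300 = 369.9 kg/min of NaCl enters S8.
Concentrate = 1233 − 237.4 = 995.6 kg/min.
Mass fraction = 369.9/995.6 = 0.372.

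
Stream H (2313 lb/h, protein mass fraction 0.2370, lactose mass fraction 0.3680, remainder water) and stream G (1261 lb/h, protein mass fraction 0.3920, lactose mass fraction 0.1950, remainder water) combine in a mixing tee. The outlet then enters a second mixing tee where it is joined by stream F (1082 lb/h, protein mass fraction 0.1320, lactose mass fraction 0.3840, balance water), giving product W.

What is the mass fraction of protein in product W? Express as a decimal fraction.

0.2546

Overall, product flow = 4656 lb/h.
protein in = 2313×0.237 + 1261×0.392 + 1082×0.132 = 1185.3 lb/h.
protein fraction in W = 0.2546.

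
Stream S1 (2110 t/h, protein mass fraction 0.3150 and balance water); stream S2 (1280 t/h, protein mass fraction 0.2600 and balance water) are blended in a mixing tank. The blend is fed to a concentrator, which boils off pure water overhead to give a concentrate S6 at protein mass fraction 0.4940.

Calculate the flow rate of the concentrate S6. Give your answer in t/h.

protein entering = 2110×0.315 + 1280×0.260 = 997.45 t/h.
All protein reports to S6, so S6 = 997.45/0.494 = 2019.1 t/h.

2019 t/h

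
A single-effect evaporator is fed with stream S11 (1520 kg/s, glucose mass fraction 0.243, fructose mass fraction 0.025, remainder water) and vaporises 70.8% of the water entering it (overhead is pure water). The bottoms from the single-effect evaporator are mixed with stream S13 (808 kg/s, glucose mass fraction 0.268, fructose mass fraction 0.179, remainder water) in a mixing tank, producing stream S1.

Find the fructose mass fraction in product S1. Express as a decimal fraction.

Vapour removed = 0.708×0.732×1520 = 787.75 kg/s; concentrate = 732.25 kg/s.
fructose reaching the mixer = 38 (from concentrate) + 808×0.179 = 182.63 kg/s.
Product flow = 732.25 + 808 = 1540.3 kg/s; fructose fraction = 0.119.

0.119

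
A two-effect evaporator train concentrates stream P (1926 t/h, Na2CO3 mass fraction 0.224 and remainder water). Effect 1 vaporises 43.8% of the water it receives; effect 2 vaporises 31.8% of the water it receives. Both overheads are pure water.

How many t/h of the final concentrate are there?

water in feed = 1926×0.776 = 1494.6 t/h.
After stage 1: water left = (1−0.438)×1494.6 = 839.95; stream total = 1271.4 t/h.
After stage 2: water left = (1−0.318)×839.95 = 572.85; final concentrate = 1004.3 t/h.

1004 t/h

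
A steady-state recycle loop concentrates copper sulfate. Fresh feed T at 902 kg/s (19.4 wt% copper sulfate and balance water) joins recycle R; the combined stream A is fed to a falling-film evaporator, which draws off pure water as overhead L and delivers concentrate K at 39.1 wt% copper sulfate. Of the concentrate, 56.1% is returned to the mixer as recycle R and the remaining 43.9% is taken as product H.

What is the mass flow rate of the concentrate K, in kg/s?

1019 kg/s

Overall copper sulfate balance (none leaves overhead): copper sulfate in fresh feed = copper sulfate in product, i.e. 902×0.194 = (1−0.561)·K·0.391.
K = 174.99/(0.391×0.439) = 1019.5 kg/s.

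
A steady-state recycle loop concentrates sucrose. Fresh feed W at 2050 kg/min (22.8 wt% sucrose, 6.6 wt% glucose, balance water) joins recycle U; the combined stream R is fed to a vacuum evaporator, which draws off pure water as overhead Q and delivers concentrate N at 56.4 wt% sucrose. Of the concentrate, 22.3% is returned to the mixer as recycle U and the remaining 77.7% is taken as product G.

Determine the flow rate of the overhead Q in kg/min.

1221 kg/min

Overall sucrose balance (none leaves overhead): sucrose in fresh feed = sucrose in product, i.e. 2050×0.228 = (1−0.223)·N·0.564.
N = 467.4/(0.564×0.777) = 1066.6 kg/min.
Recycle U = 0.223×1066.6 = 237.84 kg/min.
Combined feed R = 2050 + 237.84 = 2287.8 kg/min.
Overhead Q = R − N = 2287.8 − 1066.6 = 1221.3 kg/min.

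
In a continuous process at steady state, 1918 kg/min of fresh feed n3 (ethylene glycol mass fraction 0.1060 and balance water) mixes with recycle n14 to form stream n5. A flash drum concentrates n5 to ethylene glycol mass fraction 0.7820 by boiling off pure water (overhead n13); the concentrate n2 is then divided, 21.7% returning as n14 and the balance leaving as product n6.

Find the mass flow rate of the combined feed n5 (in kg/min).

1990 kg/min

Overall ethylene glycol balance (none leaves overhead): ethylene glycol in fresh feed = ethylene glycol in product, i.e. 1918×0.106 = (1−0.217)·n2·0.782.
n2 = 203.31/(0.782×0.783) = 332.04 kg/min.
Recycle n14 = 0.217×332.04 = 72.052 kg/min.
Combined feed n5 = 1918 + 72.052 = 1990.1 kg/min.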